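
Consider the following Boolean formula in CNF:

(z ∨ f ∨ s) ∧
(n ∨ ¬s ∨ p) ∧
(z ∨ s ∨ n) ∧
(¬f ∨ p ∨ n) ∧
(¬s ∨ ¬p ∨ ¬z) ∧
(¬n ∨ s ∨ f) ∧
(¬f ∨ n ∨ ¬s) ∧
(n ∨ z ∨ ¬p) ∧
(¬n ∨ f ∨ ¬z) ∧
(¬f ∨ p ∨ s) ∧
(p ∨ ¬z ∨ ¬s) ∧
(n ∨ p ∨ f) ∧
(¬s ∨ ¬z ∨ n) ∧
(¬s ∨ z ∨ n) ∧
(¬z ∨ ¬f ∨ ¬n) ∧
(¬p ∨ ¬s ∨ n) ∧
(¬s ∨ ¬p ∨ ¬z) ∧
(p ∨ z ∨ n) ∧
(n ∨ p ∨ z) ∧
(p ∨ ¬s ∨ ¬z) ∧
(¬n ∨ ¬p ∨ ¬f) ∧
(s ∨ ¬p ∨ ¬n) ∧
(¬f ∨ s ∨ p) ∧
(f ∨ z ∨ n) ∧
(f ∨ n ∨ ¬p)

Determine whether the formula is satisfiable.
Yes

Yes, the formula is satisfiable.

One satisfying assignment is: n=False, p=True, f=True, s=False, z=True

Verification: With this assignment, all 25 clauses evaluate to true.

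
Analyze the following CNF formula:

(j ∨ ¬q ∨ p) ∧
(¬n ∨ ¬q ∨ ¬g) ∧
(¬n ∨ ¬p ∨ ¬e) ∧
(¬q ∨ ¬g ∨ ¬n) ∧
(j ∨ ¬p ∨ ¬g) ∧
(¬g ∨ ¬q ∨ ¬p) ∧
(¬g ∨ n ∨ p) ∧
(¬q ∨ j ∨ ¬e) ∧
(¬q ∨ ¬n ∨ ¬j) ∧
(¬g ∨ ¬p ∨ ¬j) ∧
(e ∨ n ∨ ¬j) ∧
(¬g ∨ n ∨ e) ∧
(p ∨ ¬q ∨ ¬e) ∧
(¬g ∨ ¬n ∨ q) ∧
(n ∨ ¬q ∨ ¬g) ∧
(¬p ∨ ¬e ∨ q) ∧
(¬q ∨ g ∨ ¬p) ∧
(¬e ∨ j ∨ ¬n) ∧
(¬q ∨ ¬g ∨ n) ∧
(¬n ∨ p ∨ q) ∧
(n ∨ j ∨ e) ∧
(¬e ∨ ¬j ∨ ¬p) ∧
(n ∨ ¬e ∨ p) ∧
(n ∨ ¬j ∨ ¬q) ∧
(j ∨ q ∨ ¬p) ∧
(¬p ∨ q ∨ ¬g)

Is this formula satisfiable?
Yes

Yes, the formula is satisfiable.

One satisfying assignment is: j=True, p=True, q=False, n=True, g=False, e=False

Verification: With this assignment, all 26 clauses evaluate to true.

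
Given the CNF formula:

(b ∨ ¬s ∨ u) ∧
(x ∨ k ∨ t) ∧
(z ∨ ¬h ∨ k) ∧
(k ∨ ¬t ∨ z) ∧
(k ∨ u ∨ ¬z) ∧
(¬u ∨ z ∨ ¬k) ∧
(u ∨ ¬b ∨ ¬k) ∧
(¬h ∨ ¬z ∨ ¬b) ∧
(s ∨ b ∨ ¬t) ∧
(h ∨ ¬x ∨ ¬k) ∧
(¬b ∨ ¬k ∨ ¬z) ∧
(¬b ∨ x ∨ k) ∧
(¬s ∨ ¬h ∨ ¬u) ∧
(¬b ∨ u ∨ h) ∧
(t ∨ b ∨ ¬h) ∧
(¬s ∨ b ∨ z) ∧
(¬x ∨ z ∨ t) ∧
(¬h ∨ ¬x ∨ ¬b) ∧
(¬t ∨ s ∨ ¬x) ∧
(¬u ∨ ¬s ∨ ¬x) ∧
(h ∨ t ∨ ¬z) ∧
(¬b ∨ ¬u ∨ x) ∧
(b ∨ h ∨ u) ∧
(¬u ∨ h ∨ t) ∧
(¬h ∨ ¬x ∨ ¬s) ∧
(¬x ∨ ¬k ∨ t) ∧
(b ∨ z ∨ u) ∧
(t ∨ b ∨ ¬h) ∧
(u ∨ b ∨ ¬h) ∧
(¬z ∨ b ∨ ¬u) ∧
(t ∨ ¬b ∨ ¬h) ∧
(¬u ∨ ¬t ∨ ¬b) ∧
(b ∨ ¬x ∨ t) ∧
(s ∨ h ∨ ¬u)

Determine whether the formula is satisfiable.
No

No, the formula is not satisfiable.

No assignment of truth values to the variables can make all 34 clauses true simultaneously.

The formula is UNSAT (unsatisfiable).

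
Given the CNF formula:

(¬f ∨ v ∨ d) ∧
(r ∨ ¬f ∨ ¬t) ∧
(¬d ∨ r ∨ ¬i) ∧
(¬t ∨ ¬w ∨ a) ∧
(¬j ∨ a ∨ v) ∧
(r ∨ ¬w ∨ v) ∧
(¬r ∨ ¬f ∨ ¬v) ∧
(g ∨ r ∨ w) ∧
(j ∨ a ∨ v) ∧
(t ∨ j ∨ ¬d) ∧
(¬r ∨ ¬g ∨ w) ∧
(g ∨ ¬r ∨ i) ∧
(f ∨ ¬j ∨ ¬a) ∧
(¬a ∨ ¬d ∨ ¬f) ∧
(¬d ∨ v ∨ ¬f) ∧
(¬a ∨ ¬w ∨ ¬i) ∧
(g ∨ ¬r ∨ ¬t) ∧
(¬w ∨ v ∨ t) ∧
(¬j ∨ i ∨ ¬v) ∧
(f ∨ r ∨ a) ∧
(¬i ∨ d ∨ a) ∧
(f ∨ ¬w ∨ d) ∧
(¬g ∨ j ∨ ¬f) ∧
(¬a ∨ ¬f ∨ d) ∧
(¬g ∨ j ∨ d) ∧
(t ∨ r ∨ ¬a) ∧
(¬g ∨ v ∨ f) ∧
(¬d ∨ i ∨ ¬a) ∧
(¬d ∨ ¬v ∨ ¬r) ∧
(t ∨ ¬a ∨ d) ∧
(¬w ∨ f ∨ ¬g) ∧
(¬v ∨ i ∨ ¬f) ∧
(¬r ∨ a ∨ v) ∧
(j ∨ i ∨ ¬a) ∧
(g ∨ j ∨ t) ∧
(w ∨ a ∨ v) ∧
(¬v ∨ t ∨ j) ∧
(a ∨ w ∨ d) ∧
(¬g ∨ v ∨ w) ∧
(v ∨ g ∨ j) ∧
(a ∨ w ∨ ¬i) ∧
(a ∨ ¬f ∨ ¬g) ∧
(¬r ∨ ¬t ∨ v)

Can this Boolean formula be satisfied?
No

No, the formula is not satisfiable.

No assignment of truth values to the variables can make all 43 clauses true simultaneously.

The formula is UNSAT (unsatisfiable).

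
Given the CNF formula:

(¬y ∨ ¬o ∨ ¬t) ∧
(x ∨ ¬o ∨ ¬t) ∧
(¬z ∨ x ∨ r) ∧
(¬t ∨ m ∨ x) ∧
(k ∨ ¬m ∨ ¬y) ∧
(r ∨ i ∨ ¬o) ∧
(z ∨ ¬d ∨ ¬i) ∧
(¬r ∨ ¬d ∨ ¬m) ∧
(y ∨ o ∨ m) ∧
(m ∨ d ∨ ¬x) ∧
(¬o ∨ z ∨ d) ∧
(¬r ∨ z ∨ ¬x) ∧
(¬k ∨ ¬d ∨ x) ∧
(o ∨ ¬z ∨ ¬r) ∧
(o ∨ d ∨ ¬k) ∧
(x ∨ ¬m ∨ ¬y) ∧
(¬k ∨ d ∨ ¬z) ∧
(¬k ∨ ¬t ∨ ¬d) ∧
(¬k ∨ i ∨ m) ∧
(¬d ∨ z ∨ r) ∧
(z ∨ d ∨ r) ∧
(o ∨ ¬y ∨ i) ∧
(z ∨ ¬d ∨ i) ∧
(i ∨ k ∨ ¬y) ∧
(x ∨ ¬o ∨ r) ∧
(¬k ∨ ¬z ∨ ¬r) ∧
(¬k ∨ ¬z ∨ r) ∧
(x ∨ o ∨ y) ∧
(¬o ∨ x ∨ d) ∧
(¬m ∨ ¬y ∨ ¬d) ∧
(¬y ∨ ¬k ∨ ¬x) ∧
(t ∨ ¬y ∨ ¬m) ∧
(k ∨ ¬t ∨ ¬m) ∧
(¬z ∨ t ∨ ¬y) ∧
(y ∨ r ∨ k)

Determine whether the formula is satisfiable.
Yes

Yes, the formula is satisfiable.

One satisfying assignment is: z=True, m=True, o=True, k=False, d=False, x=True, i=False, t=False, y=False, r=True

Verification: With this assignment, all 35 clauses evaluate to true.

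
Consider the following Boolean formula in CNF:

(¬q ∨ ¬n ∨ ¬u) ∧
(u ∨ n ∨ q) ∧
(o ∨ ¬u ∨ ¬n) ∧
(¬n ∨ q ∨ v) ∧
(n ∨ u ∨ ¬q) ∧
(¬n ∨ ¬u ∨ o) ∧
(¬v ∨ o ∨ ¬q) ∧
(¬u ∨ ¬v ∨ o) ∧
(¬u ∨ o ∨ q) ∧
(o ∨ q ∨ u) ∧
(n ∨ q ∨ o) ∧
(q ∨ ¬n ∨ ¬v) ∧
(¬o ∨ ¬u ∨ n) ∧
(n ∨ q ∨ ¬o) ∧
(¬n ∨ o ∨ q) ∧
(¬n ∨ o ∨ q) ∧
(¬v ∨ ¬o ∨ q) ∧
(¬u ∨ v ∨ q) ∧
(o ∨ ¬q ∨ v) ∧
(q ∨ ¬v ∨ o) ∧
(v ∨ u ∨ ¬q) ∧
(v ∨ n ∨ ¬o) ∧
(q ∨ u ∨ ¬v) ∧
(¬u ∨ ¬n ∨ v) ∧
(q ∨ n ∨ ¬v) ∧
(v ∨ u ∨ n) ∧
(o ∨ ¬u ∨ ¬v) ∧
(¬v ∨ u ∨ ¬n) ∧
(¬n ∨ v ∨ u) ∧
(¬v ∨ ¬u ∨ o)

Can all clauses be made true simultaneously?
No

No, the formula is not satisfiable.

No assignment of truth values to the variables can make all 30 clauses true simultaneously.

The formula is UNSAT (unsatisfiable).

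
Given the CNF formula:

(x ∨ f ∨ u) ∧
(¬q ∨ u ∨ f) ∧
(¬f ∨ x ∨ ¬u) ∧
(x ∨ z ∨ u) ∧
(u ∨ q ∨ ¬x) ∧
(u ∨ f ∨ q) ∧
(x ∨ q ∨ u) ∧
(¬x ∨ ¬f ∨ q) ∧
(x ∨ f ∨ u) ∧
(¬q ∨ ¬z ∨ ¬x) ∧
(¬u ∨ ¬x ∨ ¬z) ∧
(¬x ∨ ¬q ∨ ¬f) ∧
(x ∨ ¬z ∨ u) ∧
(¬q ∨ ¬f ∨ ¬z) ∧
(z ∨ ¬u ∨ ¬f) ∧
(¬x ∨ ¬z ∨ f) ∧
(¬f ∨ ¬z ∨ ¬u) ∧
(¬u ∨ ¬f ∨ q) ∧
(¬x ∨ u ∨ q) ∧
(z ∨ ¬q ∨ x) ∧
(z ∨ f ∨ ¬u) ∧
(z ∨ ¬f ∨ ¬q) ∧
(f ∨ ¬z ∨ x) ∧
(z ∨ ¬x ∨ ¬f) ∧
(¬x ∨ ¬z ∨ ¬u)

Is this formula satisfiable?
No

No, the formula is not satisfiable.

No assignment of truth values to the variables can make all 25 clauses true simultaneously.

The formula is UNSAT (unsatisfiable).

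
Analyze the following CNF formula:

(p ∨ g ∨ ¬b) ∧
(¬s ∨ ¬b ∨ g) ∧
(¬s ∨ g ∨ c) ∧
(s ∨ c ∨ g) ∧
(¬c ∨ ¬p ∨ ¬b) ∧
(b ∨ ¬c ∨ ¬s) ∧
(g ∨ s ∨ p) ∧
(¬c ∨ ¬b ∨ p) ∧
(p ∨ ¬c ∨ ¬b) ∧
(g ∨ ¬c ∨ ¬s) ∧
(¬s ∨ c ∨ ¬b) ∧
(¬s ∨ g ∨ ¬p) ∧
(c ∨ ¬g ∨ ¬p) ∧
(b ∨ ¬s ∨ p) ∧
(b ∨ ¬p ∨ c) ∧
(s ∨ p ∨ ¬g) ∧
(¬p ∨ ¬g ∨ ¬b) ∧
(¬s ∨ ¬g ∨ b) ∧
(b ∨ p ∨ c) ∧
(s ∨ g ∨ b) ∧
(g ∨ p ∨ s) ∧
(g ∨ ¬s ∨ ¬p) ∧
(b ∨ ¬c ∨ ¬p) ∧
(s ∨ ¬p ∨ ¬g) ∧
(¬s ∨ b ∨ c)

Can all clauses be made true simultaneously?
No

No, the formula is not satisfiable.

No assignment of truth values to the variables can make all 25 clauses true simultaneously.

The formula is UNSAT (unsatisfiable).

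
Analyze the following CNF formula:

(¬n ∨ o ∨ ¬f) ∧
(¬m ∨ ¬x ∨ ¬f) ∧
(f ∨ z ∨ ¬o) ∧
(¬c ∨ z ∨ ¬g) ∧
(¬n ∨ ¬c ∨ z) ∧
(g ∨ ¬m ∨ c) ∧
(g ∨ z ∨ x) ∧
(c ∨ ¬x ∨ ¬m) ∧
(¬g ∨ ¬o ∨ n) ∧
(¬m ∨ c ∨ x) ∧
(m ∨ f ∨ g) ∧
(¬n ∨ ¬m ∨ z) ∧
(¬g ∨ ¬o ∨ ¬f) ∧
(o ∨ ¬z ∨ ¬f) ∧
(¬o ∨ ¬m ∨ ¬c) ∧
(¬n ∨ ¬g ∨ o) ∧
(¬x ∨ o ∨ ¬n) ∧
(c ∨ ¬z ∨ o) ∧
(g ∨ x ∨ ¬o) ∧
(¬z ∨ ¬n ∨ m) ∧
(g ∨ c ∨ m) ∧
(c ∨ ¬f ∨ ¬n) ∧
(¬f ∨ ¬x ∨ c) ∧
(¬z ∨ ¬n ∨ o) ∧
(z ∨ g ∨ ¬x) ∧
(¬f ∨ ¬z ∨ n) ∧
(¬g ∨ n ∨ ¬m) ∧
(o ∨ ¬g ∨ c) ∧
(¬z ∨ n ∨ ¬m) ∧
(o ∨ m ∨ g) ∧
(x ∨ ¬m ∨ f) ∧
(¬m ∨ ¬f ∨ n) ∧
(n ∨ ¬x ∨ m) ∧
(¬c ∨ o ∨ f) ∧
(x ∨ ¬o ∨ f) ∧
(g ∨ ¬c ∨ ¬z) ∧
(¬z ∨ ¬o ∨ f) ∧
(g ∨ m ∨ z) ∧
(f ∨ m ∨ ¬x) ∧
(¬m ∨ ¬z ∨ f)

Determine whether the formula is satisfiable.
No

No, the formula is not satisfiable.

No assignment of truth values to the variables can make all 40 clauses true simultaneously.

The formula is UNSAT (unsatisfiable).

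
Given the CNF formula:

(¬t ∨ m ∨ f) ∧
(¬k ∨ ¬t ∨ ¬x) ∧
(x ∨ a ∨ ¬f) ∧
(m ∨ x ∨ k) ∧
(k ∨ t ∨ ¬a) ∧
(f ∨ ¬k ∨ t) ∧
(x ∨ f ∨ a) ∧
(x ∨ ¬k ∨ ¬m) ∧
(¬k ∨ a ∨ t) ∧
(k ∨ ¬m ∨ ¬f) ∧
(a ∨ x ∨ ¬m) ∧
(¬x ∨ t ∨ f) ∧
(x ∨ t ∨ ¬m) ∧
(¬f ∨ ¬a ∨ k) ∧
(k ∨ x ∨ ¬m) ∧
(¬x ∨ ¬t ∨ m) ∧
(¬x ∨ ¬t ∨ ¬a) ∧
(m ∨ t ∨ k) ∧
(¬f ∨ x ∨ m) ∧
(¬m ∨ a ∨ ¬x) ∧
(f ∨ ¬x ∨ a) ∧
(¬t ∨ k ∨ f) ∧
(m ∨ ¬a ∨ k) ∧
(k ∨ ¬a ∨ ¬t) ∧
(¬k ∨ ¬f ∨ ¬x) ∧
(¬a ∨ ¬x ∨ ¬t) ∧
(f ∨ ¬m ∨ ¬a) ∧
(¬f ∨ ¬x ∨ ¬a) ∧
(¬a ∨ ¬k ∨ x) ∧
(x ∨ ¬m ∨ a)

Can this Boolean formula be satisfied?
No

No, the formula is not satisfiable.

No assignment of truth values to the variables can make all 30 clauses true simultaneously.

The formula is UNSAT (unsatisfiable).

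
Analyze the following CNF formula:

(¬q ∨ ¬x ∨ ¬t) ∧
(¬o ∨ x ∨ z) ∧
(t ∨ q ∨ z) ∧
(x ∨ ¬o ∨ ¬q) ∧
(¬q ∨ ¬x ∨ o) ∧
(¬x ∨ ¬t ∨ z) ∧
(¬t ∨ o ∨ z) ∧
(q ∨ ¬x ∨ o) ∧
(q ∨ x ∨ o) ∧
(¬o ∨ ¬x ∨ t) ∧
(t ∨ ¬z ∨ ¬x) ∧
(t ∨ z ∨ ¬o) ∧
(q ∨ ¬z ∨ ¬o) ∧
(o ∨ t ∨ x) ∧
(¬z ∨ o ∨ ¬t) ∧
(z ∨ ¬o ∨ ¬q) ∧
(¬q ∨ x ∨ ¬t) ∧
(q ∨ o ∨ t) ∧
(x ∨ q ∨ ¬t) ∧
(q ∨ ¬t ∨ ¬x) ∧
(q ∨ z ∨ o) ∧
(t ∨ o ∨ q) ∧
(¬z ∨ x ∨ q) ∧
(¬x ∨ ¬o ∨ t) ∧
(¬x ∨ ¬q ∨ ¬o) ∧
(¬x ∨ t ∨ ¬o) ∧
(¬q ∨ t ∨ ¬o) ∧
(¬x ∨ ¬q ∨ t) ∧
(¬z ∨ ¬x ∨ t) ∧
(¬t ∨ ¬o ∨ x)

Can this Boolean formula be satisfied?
No

No, the formula is not satisfiable.

No assignment of truth values to the variables can make all 30 clauses true simultaneously.

The formula is UNSAT (unsatisfiable).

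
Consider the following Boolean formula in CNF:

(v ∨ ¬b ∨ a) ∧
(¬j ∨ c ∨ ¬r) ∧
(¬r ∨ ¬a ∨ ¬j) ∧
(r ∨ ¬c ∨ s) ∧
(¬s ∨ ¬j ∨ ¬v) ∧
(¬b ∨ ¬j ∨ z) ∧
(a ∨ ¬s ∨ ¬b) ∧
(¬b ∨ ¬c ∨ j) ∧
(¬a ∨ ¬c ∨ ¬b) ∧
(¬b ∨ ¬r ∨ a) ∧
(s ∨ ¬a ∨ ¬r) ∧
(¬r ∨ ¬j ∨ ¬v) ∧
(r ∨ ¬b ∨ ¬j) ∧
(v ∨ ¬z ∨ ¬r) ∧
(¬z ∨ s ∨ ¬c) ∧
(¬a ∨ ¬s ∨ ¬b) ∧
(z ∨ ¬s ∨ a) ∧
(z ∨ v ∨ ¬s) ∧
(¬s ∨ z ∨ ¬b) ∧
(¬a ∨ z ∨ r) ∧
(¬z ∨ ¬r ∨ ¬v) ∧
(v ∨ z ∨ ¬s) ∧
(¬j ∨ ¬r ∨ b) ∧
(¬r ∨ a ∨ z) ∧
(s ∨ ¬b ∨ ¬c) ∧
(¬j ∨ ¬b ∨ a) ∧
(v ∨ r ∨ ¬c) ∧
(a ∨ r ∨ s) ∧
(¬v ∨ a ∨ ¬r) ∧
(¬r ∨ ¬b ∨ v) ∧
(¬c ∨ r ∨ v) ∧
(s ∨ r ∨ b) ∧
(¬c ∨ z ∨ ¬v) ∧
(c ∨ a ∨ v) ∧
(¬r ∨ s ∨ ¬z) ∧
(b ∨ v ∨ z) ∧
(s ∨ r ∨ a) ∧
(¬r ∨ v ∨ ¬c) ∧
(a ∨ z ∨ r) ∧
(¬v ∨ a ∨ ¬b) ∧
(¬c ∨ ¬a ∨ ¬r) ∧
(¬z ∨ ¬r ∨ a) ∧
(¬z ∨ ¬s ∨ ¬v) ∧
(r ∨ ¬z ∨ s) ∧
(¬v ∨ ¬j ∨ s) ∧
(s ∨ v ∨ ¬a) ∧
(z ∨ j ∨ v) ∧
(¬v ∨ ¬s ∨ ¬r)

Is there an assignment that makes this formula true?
Yes

Yes, the formula is satisfiable.

One satisfying assignment is: b=False, v=False, a=True, z=True, s=True, r=False, j=False, c=False

Verification: With this assignment, all 48 clauses evaluate to true.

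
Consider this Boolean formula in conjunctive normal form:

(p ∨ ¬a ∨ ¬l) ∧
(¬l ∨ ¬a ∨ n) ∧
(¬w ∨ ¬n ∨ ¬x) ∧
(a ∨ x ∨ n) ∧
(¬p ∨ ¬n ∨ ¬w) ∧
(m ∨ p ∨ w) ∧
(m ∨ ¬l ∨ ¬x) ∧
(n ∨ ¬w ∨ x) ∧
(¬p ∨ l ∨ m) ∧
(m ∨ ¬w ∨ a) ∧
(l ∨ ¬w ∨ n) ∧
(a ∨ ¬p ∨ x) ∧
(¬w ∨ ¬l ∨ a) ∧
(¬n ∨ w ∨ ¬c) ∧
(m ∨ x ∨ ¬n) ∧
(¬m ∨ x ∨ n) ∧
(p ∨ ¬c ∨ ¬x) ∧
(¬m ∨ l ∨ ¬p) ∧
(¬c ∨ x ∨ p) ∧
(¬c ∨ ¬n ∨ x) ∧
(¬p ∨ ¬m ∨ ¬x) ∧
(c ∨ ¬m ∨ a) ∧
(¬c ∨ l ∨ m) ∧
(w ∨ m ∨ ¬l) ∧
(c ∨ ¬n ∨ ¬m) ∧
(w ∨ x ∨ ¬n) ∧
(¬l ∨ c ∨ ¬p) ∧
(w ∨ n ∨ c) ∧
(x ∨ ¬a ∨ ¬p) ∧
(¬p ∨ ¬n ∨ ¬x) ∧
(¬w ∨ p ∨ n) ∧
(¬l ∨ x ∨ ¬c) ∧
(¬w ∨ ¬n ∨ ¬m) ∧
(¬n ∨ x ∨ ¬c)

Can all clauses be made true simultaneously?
No

No, the formula is not satisfiable.

No assignment of truth values to the variables can make all 34 clauses true simultaneously.

The formula is UNSAT (unsatisfiable).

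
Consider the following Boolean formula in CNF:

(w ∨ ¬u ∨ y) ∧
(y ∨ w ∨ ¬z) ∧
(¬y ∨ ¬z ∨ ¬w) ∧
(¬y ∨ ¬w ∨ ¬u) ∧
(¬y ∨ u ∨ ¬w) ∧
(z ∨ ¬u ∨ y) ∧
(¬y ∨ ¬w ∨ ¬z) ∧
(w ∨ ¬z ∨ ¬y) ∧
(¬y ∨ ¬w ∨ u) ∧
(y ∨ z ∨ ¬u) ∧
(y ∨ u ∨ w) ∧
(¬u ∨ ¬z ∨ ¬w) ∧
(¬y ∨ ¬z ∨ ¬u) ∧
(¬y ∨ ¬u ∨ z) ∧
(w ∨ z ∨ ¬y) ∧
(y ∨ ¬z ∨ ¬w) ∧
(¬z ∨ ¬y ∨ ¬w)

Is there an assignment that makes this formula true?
Yes

Yes, the formula is satisfiable.

One satisfying assignment is: w=True, y=False, u=False, z=False

Verification: With this assignment, all 17 clauses evaluate to true.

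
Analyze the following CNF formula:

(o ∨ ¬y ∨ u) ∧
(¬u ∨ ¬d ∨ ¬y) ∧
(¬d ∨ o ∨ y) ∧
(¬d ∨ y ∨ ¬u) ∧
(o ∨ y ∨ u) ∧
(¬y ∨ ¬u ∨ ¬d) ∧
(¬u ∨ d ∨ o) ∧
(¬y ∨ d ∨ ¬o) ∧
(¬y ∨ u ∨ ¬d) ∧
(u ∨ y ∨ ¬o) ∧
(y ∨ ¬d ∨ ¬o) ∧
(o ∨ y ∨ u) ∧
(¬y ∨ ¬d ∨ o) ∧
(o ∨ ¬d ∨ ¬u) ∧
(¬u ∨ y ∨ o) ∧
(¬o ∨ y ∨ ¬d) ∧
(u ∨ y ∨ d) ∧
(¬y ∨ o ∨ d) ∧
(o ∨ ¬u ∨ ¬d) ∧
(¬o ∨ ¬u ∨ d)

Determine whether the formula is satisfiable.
No

No, the formula is not satisfiable.

No assignment of truth values to the variables can make all 20 clauses true simultaneously.

The formula is UNSAT (unsatisfiable).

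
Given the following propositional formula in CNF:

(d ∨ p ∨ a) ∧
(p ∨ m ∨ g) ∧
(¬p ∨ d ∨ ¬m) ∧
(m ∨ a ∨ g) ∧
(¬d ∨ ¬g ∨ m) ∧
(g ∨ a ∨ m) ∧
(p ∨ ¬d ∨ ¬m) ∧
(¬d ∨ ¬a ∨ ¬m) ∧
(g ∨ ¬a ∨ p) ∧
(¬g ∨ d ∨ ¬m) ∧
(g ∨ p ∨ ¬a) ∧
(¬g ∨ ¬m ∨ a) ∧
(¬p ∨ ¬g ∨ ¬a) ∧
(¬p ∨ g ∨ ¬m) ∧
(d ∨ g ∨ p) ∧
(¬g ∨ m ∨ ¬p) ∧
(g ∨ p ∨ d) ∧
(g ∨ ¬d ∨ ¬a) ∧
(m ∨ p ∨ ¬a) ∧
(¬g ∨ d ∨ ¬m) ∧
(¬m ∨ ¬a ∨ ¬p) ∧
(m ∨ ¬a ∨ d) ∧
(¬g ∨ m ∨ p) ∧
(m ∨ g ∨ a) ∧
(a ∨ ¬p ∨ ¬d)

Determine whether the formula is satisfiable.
No

No, the formula is not satisfiable.

No assignment of truth values to the variables can make all 25 clauses true simultaneously.

The formula is UNSAT (unsatisfiable).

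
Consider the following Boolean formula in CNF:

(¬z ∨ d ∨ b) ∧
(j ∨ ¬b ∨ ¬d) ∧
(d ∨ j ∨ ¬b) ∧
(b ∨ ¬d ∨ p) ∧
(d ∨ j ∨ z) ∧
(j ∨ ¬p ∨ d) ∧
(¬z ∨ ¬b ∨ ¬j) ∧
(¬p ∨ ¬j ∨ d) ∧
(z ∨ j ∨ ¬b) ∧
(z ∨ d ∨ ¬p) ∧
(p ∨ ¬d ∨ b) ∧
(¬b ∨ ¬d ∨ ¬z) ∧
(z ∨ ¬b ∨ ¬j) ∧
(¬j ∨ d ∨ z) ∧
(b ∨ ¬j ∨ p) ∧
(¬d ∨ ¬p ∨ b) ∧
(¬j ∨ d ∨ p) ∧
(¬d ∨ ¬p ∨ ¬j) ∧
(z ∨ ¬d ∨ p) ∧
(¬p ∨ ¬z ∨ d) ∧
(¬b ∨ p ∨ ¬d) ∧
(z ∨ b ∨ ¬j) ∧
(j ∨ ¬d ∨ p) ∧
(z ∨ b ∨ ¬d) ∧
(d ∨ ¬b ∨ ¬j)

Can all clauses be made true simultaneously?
No

No, the formula is not satisfiable.

No assignment of truth values to the variables can make all 25 clauses true simultaneously.

The formula is UNSAT (unsatisfiable).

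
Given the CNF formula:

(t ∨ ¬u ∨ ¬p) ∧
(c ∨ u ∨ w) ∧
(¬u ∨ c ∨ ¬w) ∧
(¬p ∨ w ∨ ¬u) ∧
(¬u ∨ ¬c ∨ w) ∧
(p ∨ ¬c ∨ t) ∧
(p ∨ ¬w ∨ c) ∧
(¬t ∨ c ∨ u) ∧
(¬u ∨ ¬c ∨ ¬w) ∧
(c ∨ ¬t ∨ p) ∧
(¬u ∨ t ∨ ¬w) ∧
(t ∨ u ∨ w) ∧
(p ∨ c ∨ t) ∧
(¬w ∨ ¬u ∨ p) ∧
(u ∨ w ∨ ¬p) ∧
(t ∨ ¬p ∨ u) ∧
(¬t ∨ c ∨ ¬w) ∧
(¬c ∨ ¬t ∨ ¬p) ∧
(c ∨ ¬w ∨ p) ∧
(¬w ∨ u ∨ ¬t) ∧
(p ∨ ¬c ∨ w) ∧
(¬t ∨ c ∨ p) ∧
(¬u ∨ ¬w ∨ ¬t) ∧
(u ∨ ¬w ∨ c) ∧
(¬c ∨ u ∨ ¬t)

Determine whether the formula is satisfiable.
No

No, the formula is not satisfiable.

No assignment of truth values to the variables can make all 25 clauses true simultaneously.

The formula is UNSAT (unsatisfiable).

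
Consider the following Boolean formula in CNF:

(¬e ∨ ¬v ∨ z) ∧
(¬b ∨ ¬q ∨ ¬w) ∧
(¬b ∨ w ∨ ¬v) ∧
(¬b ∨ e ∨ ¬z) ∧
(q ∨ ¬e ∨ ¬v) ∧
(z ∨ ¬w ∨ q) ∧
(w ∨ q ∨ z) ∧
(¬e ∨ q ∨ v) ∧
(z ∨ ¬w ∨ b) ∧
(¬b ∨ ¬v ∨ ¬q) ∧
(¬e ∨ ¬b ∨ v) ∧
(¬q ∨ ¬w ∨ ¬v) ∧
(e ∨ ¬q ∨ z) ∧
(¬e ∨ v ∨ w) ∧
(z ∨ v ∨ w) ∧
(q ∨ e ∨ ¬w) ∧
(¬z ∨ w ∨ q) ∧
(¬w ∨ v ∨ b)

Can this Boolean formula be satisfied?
Yes

Yes, the formula is satisfiable.

One satisfying assignment is: b=False, v=False, q=True, z=True, e=False, w=False

Verification: With this assignment, all 18 clauses evaluate to true.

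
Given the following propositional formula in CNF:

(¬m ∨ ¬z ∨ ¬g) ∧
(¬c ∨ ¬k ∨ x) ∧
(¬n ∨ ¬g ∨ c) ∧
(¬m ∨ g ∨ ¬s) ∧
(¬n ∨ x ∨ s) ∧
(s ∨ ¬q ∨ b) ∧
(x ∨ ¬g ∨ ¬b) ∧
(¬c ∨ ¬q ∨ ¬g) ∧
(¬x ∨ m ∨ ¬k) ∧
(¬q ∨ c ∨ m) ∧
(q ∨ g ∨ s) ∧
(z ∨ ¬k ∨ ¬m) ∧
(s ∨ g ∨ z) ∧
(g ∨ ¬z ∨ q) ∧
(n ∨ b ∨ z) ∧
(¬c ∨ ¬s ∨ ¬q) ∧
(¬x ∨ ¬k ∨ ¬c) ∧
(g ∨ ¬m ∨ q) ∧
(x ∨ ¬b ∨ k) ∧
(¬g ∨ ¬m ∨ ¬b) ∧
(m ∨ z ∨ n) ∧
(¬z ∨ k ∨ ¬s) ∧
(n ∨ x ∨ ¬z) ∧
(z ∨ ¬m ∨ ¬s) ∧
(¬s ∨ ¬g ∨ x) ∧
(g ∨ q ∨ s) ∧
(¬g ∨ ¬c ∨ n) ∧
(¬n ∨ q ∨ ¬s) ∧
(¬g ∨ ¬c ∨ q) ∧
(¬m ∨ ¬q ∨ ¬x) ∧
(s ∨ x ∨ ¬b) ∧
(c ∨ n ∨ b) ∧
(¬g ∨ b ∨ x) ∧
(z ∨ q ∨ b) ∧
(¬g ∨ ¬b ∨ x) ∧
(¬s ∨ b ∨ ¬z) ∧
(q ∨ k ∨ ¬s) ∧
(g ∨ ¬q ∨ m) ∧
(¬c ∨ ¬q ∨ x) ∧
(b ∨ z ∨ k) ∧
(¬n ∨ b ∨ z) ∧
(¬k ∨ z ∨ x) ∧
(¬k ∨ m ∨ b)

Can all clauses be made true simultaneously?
Yes

Yes, the formula is satisfiable.

One satisfying assignment is: q=False, k=False, x=True, b=True, c=False, z=True, m=False, s=False, n=False, g=True

Verification: With this assignment, all 43 clauses evaluate to true.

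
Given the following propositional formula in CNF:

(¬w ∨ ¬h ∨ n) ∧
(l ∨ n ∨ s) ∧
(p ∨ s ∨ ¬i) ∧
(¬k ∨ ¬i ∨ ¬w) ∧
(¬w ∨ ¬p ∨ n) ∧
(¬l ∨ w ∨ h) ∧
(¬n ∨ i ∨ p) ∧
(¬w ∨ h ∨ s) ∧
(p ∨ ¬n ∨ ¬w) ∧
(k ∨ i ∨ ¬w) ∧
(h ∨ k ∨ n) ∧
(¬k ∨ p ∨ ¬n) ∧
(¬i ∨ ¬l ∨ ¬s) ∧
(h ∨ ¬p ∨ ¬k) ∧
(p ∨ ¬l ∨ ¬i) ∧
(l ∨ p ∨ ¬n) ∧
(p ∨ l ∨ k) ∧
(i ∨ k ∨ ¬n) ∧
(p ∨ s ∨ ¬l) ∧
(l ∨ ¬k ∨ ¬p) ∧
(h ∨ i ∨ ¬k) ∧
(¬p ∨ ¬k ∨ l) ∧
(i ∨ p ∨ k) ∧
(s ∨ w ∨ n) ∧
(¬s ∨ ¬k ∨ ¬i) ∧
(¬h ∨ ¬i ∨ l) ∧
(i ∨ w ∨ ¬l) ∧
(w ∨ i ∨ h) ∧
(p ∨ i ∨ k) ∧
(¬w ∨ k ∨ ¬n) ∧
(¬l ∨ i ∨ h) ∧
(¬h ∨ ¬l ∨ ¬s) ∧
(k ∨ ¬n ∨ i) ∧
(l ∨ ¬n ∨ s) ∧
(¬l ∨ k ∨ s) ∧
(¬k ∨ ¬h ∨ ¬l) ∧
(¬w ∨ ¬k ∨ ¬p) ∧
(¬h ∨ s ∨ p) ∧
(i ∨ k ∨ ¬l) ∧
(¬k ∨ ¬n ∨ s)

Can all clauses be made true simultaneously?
Yes

Yes, the formula is satisfiable.

One satisfying assignment is: l=False, h=True, s=True, k=True, n=False, p=False, i=False, w=False

Verification: With this assignment, all 40 clauses evaluate to true.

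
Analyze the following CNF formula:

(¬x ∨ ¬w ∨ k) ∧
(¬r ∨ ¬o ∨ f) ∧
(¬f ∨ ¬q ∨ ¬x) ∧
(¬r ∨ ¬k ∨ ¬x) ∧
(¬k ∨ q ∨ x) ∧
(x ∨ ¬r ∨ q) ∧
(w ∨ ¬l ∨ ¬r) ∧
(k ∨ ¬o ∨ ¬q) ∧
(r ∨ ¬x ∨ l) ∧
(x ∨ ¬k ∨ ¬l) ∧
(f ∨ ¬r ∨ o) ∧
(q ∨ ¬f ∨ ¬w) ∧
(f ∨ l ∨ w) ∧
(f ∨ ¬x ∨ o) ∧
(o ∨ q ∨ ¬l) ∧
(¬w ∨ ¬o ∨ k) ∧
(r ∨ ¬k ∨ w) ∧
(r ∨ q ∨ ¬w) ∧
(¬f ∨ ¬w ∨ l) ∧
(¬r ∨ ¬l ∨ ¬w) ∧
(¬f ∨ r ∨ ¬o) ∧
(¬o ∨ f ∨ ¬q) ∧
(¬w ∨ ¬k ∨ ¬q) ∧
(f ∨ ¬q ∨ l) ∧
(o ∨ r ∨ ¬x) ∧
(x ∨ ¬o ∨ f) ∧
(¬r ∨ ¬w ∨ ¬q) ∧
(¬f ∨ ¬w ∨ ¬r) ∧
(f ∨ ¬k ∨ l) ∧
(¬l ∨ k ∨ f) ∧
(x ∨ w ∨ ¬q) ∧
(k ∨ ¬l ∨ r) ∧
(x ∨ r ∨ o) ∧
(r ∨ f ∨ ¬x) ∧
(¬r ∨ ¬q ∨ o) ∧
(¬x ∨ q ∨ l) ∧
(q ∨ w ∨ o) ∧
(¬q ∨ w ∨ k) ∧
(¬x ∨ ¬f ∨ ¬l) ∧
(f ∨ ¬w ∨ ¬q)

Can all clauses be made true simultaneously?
No

No, the formula is not satisfiable.

No assignment of truth values to the variables can make all 40 clauses true simultaneously.

The formula is UNSAT (unsatisfiable).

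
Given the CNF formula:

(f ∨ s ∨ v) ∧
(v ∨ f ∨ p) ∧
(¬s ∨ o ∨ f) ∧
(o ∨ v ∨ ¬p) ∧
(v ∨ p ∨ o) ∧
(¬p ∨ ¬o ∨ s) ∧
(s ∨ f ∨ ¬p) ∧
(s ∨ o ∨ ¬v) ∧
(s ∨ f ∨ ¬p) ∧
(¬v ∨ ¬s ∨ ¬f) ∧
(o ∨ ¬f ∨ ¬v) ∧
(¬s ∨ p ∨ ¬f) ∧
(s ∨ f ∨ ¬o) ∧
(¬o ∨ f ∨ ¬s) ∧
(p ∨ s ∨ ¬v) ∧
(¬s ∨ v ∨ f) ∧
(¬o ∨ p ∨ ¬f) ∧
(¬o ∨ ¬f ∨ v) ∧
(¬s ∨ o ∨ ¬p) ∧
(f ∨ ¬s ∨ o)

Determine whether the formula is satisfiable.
No

No, the formula is not satisfiable.

No assignment of truth values to the variables can make all 20 clauses true simultaneously.

The formula is UNSAT (unsatisfiable).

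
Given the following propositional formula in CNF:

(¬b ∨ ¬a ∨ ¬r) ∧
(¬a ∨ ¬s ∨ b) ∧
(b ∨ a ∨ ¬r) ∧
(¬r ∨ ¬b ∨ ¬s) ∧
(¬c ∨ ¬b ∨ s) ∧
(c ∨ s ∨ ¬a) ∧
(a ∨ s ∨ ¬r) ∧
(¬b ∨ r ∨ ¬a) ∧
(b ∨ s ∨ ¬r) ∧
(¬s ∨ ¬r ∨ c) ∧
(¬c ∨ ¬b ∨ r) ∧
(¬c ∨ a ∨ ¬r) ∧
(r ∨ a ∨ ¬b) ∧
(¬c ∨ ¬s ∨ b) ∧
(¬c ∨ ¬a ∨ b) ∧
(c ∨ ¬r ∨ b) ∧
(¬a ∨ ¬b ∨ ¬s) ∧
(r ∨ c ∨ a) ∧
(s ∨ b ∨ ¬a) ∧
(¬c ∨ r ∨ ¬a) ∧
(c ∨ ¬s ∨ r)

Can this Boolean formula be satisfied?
Yes

Yes, the formula is satisfiable.

One satisfying assignment is: s=False, a=False, r=False, c=True, b=False

Verification: With this assignment, all 21 clauses evaluate to true.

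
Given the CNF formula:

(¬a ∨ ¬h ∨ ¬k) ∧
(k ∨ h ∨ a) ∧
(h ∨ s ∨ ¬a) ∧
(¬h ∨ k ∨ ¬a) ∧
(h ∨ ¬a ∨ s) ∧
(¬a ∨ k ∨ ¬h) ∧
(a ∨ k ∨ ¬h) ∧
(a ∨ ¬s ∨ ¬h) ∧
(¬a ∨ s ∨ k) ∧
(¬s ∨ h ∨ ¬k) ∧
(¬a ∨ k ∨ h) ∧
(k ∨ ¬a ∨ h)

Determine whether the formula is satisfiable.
Yes

Yes, the formula is satisfiable.

One satisfying assignment is: k=True, h=False, s=False, a=False

Verification: With this assignment, all 12 clauses evaluate to true.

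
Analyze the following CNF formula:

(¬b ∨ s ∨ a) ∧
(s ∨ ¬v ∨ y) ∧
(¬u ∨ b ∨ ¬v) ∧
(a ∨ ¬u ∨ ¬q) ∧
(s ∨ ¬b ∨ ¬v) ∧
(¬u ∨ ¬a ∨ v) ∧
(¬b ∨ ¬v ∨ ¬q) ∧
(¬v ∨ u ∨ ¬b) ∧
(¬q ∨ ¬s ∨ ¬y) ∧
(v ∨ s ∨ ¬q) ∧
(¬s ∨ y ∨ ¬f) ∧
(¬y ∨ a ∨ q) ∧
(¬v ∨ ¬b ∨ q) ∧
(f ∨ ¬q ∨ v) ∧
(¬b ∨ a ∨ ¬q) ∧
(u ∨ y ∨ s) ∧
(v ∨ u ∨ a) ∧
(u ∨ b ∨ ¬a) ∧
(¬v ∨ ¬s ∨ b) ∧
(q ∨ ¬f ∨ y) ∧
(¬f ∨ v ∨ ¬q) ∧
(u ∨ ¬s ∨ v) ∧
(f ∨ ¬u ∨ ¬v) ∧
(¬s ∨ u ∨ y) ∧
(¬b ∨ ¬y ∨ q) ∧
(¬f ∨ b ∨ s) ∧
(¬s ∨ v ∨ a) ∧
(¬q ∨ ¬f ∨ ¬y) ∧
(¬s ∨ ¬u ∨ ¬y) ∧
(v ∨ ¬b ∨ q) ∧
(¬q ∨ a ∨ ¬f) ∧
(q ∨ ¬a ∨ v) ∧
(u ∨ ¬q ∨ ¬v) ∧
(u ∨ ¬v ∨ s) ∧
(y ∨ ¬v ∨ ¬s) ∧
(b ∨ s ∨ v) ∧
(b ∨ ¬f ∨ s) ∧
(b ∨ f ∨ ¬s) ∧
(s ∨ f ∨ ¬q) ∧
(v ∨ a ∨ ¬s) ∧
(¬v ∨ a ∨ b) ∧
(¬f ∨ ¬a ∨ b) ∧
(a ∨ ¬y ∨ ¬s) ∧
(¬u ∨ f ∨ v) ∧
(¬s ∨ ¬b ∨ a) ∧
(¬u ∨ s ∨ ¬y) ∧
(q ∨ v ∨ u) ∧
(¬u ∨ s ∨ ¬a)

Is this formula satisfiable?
No

No, the formula is not satisfiable.

No assignment of truth values to the variables can make all 48 clauses true simultaneously.

The formula is UNSAT (unsatisfiable).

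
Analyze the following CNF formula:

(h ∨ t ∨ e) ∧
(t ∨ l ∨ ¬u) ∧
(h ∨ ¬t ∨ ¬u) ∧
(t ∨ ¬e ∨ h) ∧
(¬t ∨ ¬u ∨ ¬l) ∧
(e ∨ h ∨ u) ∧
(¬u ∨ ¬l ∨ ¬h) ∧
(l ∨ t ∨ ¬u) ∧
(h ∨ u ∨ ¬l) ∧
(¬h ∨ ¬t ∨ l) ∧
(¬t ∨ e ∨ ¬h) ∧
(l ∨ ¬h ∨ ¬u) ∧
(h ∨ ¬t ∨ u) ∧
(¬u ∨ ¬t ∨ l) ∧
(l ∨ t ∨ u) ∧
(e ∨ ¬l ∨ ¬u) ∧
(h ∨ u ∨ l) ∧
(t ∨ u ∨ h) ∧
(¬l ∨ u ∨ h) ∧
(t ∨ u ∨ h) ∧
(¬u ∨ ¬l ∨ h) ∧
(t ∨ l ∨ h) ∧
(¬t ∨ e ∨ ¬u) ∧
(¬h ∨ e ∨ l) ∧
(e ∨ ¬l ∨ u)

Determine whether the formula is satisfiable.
Yes

Yes, the formula is satisfiable.

One satisfying assignment is: l=True, u=False, t=False, e=True, h=True

Verification: With this assignment, all 25 clauses evaluate to true.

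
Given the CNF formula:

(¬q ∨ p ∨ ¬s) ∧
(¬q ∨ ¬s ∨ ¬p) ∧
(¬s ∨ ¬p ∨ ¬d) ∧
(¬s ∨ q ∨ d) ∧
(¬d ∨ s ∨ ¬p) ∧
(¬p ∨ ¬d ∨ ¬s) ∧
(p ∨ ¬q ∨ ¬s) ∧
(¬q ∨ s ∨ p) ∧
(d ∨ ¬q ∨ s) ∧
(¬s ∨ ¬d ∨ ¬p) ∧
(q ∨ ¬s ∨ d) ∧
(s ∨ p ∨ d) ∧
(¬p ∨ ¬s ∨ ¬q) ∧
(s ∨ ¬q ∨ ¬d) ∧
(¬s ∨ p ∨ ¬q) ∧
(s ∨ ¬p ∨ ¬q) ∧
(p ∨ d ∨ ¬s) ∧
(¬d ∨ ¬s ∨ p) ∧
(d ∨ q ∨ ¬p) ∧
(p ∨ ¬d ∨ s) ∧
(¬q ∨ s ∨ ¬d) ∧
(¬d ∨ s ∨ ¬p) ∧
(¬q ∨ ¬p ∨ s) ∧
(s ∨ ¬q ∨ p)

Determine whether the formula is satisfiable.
No

No, the formula is not satisfiable.

No assignment of truth values to the variables can make all 24 clauses true simultaneously.

The formula is UNSAT (unsatisfiable).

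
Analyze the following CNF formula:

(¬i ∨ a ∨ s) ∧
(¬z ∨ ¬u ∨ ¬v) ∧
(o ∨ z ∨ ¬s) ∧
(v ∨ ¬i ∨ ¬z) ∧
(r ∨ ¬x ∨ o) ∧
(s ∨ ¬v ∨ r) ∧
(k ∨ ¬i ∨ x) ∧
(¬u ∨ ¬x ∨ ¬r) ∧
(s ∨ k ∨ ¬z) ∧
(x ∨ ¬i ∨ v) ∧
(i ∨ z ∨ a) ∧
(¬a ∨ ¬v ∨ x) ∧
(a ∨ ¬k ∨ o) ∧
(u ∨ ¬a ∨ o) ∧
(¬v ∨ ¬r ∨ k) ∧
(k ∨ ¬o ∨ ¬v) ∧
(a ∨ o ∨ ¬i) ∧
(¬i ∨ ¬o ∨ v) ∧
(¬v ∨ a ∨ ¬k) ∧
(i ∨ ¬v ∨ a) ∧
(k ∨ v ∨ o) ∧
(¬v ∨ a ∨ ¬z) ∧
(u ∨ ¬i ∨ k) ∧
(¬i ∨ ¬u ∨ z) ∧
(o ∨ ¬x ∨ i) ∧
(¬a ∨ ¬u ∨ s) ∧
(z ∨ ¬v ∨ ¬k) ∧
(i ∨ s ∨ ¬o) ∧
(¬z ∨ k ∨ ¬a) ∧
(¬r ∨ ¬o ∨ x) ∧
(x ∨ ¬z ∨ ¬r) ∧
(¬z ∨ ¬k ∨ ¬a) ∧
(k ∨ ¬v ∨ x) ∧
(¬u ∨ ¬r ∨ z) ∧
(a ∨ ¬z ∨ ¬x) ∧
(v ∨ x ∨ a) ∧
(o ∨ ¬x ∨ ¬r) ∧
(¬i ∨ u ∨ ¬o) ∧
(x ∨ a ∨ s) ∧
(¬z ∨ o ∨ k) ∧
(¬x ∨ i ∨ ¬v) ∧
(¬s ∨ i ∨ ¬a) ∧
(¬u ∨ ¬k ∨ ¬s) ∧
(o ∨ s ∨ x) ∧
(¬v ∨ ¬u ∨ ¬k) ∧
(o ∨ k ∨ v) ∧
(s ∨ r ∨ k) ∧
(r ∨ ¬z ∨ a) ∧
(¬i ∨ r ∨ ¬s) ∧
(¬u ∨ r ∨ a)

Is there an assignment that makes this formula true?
No

No, the formula is not satisfiable.

No assignment of truth values to the variables can make all 50 clauses true simultaneously.

The formula is UNSAT (unsatisfiable).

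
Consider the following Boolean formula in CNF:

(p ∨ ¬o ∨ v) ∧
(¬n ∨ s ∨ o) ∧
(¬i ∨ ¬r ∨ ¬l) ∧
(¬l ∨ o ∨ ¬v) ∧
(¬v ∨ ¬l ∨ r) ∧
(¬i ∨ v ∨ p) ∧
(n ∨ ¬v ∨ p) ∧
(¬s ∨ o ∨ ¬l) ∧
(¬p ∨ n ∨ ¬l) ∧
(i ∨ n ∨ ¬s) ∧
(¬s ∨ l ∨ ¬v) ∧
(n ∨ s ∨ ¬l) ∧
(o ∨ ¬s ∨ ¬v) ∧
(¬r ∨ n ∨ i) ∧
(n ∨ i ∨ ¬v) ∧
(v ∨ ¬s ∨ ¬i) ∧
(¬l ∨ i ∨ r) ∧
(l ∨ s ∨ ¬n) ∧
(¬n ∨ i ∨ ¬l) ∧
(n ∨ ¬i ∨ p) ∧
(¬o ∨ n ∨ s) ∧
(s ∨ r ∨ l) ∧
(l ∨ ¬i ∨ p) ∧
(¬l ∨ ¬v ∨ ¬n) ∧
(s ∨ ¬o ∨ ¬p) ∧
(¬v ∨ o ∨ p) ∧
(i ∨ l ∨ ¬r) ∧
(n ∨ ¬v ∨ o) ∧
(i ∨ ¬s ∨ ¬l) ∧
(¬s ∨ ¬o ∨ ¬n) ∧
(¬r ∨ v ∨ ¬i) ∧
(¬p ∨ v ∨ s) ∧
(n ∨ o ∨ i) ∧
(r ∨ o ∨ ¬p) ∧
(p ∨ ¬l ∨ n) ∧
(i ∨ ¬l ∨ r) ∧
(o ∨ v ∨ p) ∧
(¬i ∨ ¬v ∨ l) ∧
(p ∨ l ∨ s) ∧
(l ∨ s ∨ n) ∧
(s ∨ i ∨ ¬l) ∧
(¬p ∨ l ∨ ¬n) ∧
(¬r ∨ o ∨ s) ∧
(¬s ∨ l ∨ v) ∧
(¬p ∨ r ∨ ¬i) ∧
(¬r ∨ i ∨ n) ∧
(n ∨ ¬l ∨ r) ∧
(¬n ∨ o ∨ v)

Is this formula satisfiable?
No

No, the formula is not satisfiable.

No assignment of truth values to the variables can make all 48 clauses true simultaneously.

The formula is UNSAT (unsatisfiable).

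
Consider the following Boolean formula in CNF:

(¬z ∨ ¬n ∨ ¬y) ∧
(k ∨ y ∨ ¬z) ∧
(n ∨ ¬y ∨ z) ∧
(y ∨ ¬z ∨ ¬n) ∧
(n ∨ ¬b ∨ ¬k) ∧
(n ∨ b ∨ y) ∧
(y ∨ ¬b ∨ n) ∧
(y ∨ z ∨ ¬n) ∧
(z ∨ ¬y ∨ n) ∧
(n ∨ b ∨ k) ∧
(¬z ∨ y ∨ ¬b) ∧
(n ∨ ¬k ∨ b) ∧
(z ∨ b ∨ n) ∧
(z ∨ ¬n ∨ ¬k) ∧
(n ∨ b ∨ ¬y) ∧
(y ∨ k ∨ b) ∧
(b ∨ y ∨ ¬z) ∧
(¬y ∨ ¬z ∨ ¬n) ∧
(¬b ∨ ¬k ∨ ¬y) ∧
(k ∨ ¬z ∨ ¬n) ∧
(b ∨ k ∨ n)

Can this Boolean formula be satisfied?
Yes

Yes, the formula is satisfiable.

One satisfying assignment is: z=False, n=True, b=False, y=True, k=False

Verification: With this assignment, all 21 clauses evaluate to true.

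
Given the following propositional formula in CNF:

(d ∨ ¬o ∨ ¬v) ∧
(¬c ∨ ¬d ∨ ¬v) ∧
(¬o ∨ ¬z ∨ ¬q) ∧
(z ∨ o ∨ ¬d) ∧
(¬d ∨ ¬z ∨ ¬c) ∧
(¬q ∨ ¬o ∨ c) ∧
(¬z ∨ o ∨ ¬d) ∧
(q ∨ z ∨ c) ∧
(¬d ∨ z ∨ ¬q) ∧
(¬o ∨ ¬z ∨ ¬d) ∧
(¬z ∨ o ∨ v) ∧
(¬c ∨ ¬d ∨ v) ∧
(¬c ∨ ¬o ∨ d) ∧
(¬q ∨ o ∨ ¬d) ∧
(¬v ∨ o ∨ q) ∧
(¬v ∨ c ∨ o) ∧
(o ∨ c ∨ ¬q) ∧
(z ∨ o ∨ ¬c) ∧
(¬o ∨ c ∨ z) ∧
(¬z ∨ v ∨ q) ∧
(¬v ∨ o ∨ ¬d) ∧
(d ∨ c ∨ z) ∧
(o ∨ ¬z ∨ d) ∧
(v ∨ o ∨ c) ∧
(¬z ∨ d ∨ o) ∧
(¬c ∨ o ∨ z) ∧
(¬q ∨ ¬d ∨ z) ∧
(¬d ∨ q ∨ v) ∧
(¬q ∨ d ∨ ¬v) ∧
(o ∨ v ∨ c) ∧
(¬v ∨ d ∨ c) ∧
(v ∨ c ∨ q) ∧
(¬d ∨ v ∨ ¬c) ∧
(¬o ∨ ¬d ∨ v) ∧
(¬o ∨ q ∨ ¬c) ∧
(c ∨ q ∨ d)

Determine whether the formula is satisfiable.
No

No, the formula is not satisfiable.

No assignment of truth values to the variables can make all 36 clauses true simultaneously.

The formula is UNSAT (unsatisfiable).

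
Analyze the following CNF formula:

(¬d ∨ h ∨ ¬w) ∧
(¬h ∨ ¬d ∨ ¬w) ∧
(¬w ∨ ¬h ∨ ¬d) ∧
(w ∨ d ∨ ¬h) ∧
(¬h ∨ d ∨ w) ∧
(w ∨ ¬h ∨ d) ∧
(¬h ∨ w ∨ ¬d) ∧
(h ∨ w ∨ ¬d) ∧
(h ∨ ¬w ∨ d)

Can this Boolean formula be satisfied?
Yes

Yes, the formula is satisfiable.

One satisfying assignment is: w=False, h=False, d=False

Verification: With this assignment, all 9 clauses evaluate to true.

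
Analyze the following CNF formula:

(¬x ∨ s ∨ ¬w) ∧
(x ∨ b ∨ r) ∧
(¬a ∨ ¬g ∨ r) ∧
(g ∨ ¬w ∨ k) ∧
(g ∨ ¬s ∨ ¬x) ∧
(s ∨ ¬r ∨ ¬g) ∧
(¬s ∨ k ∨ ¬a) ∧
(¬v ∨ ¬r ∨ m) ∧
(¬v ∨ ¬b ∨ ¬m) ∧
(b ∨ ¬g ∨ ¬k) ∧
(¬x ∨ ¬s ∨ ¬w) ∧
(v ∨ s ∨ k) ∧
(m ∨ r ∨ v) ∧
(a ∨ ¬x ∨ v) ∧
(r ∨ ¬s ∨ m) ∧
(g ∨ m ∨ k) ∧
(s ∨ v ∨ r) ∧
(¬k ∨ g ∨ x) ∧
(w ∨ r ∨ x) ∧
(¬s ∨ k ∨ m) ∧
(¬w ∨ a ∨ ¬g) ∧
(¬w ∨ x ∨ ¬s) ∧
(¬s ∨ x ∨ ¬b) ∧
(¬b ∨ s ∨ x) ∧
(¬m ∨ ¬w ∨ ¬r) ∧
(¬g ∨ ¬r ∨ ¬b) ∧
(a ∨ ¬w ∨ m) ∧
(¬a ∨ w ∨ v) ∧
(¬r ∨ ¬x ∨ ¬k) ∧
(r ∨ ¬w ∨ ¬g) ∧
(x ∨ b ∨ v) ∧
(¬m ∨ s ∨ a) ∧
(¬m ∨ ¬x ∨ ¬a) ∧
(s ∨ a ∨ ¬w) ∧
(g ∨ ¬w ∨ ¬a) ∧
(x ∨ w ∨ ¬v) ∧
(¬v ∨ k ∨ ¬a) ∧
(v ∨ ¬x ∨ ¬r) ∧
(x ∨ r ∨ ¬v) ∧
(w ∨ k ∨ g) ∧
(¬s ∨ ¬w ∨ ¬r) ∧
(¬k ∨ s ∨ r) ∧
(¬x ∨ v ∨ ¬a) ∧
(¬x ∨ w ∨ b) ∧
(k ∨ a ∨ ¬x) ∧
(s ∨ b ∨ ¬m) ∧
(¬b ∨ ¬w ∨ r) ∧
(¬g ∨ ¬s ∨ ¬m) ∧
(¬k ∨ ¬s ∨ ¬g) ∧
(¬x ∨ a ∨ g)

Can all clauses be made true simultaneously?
No

No, the formula is not satisfiable.

No assignment of truth values to the variables can make all 50 clauses true simultaneously.

The formula is UNSAT (unsatisfiable).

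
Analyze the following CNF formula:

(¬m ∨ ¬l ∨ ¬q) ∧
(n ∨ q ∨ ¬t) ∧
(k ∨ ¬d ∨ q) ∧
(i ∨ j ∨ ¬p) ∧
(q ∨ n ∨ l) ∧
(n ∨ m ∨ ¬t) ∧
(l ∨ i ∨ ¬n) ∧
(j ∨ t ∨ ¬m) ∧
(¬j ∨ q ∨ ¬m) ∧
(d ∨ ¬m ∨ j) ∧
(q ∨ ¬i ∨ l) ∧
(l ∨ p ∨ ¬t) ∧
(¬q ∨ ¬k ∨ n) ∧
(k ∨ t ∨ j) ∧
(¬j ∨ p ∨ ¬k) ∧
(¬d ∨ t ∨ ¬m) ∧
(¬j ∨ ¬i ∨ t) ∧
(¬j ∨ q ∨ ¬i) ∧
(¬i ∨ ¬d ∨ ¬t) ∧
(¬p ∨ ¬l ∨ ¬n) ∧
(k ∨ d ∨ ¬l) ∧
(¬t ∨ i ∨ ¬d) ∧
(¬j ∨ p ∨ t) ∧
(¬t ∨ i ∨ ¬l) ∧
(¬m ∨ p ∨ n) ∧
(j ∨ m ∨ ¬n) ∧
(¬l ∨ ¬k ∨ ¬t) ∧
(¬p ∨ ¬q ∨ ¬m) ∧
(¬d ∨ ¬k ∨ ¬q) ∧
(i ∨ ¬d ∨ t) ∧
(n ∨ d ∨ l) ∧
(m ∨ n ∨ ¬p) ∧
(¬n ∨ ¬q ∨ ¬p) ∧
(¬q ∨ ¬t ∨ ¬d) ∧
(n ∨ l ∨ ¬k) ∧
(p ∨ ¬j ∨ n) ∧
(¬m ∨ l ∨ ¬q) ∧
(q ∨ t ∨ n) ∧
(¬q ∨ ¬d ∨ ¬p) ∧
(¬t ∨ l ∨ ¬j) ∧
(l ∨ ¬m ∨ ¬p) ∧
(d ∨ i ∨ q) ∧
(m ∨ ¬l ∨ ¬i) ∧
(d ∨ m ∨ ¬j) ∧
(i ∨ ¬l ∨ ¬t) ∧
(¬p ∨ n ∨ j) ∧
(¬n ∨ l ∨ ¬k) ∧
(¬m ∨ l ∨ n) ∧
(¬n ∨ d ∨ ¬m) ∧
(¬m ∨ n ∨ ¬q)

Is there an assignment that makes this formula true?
No

No, the formula is not satisfiable.

No assignment of truth values to the variables can make all 50 clauses true simultaneously.

The formula is UNSAT (unsatisfiable).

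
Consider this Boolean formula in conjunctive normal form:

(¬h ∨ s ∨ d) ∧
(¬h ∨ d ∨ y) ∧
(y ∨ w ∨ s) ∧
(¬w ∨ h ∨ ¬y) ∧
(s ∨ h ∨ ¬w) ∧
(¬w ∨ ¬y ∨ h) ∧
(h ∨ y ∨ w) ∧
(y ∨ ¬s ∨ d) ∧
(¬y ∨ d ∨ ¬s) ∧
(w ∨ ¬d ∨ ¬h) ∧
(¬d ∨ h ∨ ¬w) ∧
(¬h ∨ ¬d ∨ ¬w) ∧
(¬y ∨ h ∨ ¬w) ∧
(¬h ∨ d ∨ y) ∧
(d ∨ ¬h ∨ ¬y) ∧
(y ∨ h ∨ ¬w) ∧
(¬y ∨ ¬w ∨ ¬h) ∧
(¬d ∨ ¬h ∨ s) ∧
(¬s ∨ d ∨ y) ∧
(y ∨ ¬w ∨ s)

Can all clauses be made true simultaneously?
Yes

Yes, the formula is satisfiable.

One satisfying assignment is: w=False, y=True, s=False, d=False, h=False

Verification: With this assignment, all 20 clauses evaluate to true.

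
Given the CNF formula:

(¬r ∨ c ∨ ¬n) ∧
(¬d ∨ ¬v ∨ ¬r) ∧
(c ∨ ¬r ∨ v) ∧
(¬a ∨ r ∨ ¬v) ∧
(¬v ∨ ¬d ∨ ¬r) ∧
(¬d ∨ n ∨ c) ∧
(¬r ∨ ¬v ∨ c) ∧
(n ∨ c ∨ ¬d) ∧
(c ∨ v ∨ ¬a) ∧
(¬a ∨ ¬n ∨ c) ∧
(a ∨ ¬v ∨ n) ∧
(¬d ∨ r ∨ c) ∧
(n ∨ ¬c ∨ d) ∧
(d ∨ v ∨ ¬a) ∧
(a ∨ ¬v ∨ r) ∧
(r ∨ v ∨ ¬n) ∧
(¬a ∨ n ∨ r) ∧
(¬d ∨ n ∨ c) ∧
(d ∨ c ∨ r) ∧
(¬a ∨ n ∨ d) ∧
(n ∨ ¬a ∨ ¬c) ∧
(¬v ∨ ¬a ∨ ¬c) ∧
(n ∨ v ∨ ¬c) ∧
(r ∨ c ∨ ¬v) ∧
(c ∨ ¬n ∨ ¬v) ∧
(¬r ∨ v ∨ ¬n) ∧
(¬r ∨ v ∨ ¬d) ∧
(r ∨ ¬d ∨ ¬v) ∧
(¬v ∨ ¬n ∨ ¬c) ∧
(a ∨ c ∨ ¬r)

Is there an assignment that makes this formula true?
No

No, the formula is not satisfiable.

No assignment of truth values to the variables can make all 30 clauses true simultaneously.

The formula is UNSAT (unsatisfiable).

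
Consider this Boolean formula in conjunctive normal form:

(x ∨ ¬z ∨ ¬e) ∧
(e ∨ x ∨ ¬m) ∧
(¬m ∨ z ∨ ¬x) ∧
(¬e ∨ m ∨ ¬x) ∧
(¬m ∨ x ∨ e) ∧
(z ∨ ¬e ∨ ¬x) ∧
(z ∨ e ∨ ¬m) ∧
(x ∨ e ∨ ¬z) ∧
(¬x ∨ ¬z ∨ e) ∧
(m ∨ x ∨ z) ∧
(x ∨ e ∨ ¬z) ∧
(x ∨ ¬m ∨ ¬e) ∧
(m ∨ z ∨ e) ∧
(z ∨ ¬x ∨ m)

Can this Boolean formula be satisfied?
Yes

Yes, the formula is satisfiable.

One satisfying assignment is: z=True, m=True, x=True, e=True

Verification: With this assignment, all 14 clauses evaluate to true.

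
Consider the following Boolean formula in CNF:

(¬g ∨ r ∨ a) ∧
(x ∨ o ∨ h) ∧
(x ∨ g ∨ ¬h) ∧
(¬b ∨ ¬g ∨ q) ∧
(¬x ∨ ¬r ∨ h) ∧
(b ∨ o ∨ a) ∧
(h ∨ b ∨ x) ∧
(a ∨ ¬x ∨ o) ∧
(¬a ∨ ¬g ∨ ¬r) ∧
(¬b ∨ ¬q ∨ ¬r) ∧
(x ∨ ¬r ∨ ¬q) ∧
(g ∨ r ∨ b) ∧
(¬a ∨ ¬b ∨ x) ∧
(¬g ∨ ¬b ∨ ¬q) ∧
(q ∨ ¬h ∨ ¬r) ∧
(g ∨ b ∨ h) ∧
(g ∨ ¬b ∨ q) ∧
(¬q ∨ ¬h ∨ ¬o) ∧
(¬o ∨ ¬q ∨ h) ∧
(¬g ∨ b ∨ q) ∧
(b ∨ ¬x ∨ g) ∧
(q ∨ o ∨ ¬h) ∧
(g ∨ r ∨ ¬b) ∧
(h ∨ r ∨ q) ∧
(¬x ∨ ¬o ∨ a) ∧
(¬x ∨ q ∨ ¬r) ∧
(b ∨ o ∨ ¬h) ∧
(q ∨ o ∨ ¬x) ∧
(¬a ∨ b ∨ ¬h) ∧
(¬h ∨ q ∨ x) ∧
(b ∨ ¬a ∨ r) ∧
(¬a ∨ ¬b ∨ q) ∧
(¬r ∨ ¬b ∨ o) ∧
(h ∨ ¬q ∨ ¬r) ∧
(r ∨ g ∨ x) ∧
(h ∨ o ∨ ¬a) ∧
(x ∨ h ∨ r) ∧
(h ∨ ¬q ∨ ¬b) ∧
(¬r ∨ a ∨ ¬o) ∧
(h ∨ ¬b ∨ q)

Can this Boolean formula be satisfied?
No

No, the formula is not satisfiable.

No assignment of truth values to the variables can make all 40 clauses true simultaneously.

The formula is UNSAT (unsatisfiable).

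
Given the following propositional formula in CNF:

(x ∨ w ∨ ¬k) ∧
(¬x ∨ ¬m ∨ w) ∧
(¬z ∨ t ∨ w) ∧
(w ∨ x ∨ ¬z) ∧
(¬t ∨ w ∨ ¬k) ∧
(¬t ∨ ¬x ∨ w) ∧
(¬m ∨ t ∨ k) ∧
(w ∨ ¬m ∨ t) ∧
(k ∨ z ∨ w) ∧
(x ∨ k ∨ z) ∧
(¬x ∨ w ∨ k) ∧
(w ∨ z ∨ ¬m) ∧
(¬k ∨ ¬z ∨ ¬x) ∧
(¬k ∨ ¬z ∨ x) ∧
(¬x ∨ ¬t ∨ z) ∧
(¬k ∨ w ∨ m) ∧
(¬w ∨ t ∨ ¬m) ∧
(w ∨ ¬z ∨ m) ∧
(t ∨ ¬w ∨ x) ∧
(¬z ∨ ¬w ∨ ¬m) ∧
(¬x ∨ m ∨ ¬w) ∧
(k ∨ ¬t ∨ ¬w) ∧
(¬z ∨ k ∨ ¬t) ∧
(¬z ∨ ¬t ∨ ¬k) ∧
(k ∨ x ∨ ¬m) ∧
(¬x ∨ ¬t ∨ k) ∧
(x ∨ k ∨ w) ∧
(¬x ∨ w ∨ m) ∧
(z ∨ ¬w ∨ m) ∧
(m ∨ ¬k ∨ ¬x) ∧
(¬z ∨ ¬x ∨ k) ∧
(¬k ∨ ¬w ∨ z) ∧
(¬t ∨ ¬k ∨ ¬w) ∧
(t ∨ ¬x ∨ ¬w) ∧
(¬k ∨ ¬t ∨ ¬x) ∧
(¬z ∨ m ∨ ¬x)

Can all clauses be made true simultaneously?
No

No, the formula is not satisfiable.

No assignment of truth values to the variables can make all 36 clauses true simultaneously.

The formula is UNSAT (unsatisfiable).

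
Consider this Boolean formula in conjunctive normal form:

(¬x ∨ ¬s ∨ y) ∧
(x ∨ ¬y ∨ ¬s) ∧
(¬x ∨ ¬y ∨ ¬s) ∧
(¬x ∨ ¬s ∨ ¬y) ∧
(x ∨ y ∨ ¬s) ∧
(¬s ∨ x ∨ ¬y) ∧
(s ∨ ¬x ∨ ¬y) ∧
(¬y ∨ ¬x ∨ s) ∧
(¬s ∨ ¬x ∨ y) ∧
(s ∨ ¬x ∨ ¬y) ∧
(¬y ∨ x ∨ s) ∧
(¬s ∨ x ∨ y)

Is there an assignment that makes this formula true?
Yes

Yes, the formula is satisfiable.

One satisfying assignment is: y=False, x=False, s=False

Verification: With this assignment, all 12 clauses evaluate to true.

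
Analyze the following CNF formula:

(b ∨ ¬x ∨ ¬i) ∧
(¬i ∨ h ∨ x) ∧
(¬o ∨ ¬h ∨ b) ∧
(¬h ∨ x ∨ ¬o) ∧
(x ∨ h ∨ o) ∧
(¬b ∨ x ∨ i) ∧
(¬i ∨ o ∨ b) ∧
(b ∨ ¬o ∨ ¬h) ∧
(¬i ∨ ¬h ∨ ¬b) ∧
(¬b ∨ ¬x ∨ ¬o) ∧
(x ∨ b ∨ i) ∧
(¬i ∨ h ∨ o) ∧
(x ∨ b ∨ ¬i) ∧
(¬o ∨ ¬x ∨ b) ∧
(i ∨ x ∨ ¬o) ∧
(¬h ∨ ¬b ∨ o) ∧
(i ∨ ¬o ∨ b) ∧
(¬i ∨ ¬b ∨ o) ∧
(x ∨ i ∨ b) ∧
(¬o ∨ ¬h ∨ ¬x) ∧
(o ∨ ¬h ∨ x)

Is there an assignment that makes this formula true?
Yes

Yes, the formula is satisfiable.

One satisfying assignment is: o=False, h=False, i=False, x=True, b=False

Verification: With this assignment, all 21 clauses evaluate to true.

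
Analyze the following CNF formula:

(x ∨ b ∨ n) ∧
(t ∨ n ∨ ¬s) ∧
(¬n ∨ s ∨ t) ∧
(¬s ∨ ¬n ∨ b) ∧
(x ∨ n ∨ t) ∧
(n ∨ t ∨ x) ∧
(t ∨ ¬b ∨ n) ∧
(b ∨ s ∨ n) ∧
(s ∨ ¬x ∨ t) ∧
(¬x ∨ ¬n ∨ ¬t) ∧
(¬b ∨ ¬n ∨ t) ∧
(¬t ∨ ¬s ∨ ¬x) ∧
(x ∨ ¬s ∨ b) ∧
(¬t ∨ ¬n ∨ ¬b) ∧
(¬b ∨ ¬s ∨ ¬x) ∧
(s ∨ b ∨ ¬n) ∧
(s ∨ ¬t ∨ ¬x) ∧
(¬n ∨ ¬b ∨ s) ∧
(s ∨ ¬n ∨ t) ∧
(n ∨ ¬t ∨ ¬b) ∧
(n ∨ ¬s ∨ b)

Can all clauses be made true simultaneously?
No

No, the formula is not satisfiable.

No assignment of truth values to the variables can make all 21 clauses true simultaneously.

The formula is UNSAT (unsatisfiable).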